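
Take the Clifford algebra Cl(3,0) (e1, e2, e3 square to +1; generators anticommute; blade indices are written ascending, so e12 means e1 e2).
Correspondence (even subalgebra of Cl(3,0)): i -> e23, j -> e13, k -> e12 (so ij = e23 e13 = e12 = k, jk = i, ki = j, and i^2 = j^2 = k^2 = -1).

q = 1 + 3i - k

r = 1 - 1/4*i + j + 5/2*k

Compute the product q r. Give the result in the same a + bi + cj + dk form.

In blades: q = 1 - e12 + 3*e23, r = 1 + 5/2*e12 + e13 - 1/4*e23.
Distribute q over r term by term (generator squares from the signature, products reordered to ascending indices): (1)*r = 1 + 5/2*e12 + e13 - 1/4*e23; (-e12)*r = 5/2 - e12 + 1/4*e13 + e23; (3*e23)*r = 3/4 + 3*e12 - 15/2*e13 + 3*e23.
Sum: 17/4 + 9/2*e12 - 25/4*e13 + 15/4*e23; translating back through the correspondence:
Answer: 17/4 + 15/4*i - 25/4*j + 9/2*k


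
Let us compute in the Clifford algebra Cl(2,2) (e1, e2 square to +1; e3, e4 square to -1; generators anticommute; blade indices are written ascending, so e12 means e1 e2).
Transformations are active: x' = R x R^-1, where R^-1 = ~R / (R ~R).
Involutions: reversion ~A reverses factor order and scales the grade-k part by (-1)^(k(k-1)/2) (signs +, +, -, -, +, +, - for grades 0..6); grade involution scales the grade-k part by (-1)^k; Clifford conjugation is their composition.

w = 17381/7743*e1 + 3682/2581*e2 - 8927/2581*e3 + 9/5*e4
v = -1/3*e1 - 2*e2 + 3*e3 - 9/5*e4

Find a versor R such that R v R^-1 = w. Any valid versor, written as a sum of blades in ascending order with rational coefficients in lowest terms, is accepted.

Why this works: both vectors square to -1829/225, so q(v) = q(w) and R = v + w = 14800/7743*e1 - 1480/2581*e2 - 1184/2581*e3 carries v to w — its own direction survives, the complement (v - w)/2 flips.
Answer: 14800/7743*e1 - 1480/2581*e2 - 1184/2581*e3


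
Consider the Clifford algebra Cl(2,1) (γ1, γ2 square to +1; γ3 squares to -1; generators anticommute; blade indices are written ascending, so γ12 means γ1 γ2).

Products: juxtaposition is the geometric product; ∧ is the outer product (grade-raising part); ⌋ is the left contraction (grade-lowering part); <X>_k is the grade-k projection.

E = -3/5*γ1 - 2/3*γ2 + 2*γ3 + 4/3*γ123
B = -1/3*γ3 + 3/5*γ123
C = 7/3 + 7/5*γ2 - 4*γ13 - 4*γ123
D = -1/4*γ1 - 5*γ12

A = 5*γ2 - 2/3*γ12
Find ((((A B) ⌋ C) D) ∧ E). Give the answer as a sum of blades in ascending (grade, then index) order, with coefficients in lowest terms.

step 1: 2/5*γ3 - 3*γ13 - 5/3*γ23 + 2/9*γ123
step 2: 100/9 + 76/15*γ1 - 12*γ2 + 8/5*γ12
step 3: 101/15 - 565/9*γ1 - 374/15*γ2 - 527/9*γ12
step 4: -101/25*γ1 - 202/45*γ2 + 202/15*γ3 + 18152/675*γ12 - 1130/9*γ13 - 748/15*γ23 - 1622/15*γ123
Answer: -101/25*γ1 - 202/45*γ2 + 202/15*γ3 + 18152/675*γ12 - 1130/9*γ13 - 748/15*γ23 - 1622/15*γ123


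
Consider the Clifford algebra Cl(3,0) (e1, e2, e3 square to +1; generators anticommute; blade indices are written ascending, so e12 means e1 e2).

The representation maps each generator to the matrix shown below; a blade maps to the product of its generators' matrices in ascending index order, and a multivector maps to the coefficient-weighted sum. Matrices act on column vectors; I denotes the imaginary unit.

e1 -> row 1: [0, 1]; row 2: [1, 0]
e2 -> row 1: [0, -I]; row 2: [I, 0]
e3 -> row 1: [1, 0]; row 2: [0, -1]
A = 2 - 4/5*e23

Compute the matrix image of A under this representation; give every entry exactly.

Bivector images (products of the table entries): rho(e23) = rho(e2)rho(e3) = row 1: [0, I]; row 2: [I, 0].
M = (2)*1 + (-4/5)*rho(e23), summed entrywise (1 is the identity matrix):
Answer: row 1: [2, -4*I/5]; row 2: [-4*I/5, 2]


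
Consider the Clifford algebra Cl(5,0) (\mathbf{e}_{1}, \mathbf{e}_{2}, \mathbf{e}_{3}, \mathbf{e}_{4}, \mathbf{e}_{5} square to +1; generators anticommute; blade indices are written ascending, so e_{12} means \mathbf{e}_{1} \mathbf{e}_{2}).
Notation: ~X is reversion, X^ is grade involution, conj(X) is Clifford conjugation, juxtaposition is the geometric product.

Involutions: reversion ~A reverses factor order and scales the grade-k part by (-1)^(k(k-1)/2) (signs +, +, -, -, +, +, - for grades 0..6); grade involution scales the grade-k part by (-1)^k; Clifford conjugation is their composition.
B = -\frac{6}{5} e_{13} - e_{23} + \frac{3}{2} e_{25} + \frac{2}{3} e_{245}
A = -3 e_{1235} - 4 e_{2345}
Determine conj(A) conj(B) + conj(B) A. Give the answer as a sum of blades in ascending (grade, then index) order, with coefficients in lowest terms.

first term: -\frac{8}{3} e_{3} + \frac{9}{2} e_{13} + 3 e_{15} - \frac{18}{5} e_{25} - 6 e_{34} + 4 e_{45} + 2 e_{134} - \frac{24}{5} e_{1245}
second term: \frac{8}{3} e_{3} + \frac{9}{2} e_{13} + 3 e_{15} - \frac{18}{5} e_{25} - 6 e_{34} + 4 e_{45} + 2 e_{134} + \frac{24}{5} e_{1245}
Answer: 9 e_{13} + 6 e_{15} - \frac{36}{5} e_{25} - 12 e_{34} + 8 e_{45} + 4 e_{134}


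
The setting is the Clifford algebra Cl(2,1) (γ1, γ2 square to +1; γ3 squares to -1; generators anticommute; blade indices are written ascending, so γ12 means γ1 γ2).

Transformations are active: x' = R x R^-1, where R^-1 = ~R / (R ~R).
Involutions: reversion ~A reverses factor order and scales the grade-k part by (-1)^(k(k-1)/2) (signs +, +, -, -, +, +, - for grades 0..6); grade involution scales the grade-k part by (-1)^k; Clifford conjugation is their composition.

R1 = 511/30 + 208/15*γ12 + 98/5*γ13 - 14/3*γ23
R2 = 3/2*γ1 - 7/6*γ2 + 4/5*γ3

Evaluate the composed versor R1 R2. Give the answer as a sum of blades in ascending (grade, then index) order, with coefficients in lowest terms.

Distribute over the terms of R2 (each basis-blade product reordered to ascending indices, repeated generators contracted through their squares):
R1 (3/2*γ1) = 511/20*γ1 - 104/5*γ2 - 147/5*γ3 - 7*γ123
R1 (-7/6*γ2) = -728/45*γ1 - 3577/180*γ2 - 49/9*γ3 + 343/15*γ123
R1 (4/5*γ3) = -392/25*γ1 + 56/15*γ2 + 1022/75*γ3 + 832/75*γ123
Summing the partial products and collecting blades:
Answer: -5677/900*γ1 - 6649/180*γ2 - 4774/225*γ3 + 674/25*γ123


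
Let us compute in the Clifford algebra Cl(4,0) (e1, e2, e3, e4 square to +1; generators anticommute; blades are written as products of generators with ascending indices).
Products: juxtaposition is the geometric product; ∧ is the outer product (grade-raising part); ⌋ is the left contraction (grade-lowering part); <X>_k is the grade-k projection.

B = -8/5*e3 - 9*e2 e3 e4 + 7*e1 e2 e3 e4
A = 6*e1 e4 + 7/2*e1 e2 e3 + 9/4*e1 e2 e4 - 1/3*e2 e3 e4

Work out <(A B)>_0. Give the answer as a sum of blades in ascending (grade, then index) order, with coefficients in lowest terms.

step 1: -3 - 7/3*e1 + 63/4*e3 - 49/2*e4 - 28/5*e1 e2 - 81/4*e1 e3 + 63/2*e1 e4 - 42*e2 e3 - 8/15*e2 e4 - 54*e1 e2 e3 + 48/5*e1 e3 e4 + 18/5*e1 e2 e3 e4
step 2: -3
Answer: -3


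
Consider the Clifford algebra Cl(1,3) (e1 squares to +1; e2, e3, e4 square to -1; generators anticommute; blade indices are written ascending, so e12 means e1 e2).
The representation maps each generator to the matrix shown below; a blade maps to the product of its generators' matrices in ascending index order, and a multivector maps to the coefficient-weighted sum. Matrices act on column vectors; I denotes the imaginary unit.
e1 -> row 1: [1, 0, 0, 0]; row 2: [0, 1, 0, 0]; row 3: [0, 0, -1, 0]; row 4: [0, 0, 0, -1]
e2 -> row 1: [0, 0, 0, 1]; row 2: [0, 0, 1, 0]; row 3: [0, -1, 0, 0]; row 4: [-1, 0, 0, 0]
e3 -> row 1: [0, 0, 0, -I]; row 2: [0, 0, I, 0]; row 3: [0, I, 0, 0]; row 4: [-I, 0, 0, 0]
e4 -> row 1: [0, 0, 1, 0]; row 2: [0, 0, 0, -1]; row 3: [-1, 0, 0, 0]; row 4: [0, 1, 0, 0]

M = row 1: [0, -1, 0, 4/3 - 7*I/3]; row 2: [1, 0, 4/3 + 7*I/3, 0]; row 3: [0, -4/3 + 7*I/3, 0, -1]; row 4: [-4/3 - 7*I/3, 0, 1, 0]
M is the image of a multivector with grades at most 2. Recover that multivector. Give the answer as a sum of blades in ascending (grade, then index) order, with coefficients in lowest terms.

Method: the blade images are trace-orthogonal — tr(rho(e_A) rho(e_B)^-1) = 4 if A = B and 0 otherwise — and rho(e_A)^-1 = (e_A)^2 * rho(e_A) with (e_A)^2 = +1 or -1, so the coefficient of e_A in the preimage is (e_A)^2 * tr(M rho(e_A))/4.
Nonzero projections over blades of grade <= 2: e2: (e2)^2 = -1, tr(M rho(e2)) = -16/3, coefficient 4/3; e3: (e3)^2 = -1, tr(M rho(e3)) = -28/3, coefficient 7/3; e24: (e24)^2 = -1, tr(M rho(e24)) = 4, coefficient -1. Every other blade of grade <= 2 projects to 0.
Answer: 4/3*e2 + 7/3*e3 - e24


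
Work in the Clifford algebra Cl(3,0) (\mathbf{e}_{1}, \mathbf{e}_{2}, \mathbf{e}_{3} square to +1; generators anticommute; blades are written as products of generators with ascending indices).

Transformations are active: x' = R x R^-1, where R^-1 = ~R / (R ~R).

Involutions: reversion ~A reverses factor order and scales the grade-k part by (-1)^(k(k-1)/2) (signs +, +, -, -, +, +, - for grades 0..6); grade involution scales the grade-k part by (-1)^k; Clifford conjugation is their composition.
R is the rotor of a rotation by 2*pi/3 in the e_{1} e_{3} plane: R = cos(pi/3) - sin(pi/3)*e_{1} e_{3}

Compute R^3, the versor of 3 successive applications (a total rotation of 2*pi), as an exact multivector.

Half-angle bookkeeping: 3 applications in e_{1} e_{3} add up to rotor phase 3*pi/3 = \pi, so R^3 = cos(\pi) - sin(\pi)*e_{1} e_{3}.
cos(\pi) = -1 and sin(\pi) = 0, so R^3 = -1. The total rotation 2*pi is 1 full turn, so every vector returns to itself, yet the rotor is -1, on the OTHER sheet of the double cover (an odd number of 2*pi turns).
Answer: -1


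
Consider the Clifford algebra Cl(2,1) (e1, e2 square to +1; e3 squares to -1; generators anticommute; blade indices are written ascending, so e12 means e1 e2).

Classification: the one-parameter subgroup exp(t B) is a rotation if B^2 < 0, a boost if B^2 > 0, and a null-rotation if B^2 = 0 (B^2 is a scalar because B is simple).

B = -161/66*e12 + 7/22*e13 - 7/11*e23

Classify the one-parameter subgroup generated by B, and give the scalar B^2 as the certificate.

B^2 term by term: the squares give (-161/66)^2*(e12)^2 + (7/22)^2*(e13)^2 + (-7/11)^2*(e23)^2 = 25921/4356*(-1) + 49/484*(+1) + 49/121*(+1) = -49/9 (each basis 2-blade squares to minus the product of its generators' squares); cross terms between blades sharing an index anticommute and cancel. So B^2 = -49/9.
Answer: rotation, certificate B^2 = -49/9. The class reads off the invariant scalar -49/9 directly.


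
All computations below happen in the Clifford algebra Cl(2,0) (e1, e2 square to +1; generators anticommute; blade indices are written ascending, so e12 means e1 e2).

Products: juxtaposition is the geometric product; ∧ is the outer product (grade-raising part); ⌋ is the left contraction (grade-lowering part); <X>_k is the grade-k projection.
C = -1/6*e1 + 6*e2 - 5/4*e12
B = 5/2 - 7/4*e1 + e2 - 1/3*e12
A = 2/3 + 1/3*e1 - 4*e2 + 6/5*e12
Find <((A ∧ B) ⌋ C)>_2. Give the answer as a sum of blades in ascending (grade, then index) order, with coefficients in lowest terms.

step 1: 5/3 - 1/3*e1 - 28/3*e2 - 35/9*e12
step 2: -2189/36 - 215/18*e1 + 125/12*e2 - 25/12*e12
step 3: -25/12*e12
Answer: -25/12*e12


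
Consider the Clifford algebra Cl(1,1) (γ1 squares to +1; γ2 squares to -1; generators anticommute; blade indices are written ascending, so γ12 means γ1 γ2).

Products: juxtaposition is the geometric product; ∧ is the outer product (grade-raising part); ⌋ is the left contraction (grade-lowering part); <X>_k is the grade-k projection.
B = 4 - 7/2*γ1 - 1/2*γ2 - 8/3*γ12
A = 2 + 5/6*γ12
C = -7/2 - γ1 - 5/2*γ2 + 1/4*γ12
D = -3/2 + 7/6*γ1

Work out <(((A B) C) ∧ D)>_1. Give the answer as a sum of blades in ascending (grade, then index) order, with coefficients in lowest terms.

step 1: 52/9 - 79/12*γ1 + 23/12*γ2 - 2*γ12
step 2: -673/72 + 1835/144*γ1 - 3571/144*γ2 + 1931/72*γ12
step 3: 673/48 - 25937/864*γ1 + 3571/96*γ2 - 9761/864*γ12
step 4: -25937/864*γ1 + 3571/96*γ2
Answer: -25937/864*γ1 + 3571/96*γ2


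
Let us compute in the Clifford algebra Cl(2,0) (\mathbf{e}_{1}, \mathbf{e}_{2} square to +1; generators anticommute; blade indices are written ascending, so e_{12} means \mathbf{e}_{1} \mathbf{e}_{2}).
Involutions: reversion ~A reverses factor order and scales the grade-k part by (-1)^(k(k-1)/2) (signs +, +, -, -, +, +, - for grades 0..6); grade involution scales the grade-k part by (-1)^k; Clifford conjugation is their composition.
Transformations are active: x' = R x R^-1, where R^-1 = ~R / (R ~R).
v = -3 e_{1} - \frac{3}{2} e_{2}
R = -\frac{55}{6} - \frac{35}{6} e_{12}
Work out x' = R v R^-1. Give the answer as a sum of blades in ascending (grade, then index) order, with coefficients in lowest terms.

~R = -\frac{55}{6} + \frac{35}{6} e_{12}, and R ~R = \frac{2125}{18}, so R^-1 = ~R / (\frac{2125}{18}).
R v = \frac{145}{4} e_{1} - \frac{15}{4} e_{2}
Answer: -\frac{447}{170} e_{1} + \frac{177}{85} e_{2}


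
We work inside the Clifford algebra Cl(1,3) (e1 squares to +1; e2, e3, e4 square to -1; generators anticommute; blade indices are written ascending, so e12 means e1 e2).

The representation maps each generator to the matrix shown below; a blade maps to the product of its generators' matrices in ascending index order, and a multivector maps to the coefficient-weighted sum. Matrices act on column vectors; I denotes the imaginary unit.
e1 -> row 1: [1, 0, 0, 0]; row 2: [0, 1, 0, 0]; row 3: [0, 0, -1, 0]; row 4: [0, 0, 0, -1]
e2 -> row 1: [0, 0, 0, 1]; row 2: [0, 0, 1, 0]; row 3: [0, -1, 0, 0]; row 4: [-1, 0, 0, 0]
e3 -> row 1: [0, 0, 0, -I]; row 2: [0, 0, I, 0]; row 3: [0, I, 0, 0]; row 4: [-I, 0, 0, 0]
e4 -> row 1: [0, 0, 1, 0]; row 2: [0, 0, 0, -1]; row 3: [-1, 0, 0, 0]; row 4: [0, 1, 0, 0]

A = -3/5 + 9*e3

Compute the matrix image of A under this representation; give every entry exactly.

M = (-3/5)*1 + (9)*rho(e3), summed entrywise (1 is the identity matrix):
Answer: row 1: [-3/5, 0, 0, -9*I]; row 2: [0, -3/5, 9*I, 0]; row 3: [0, 9*I, -3/5, 0]; row 4: [-9*I, 0, 0, -3/5]


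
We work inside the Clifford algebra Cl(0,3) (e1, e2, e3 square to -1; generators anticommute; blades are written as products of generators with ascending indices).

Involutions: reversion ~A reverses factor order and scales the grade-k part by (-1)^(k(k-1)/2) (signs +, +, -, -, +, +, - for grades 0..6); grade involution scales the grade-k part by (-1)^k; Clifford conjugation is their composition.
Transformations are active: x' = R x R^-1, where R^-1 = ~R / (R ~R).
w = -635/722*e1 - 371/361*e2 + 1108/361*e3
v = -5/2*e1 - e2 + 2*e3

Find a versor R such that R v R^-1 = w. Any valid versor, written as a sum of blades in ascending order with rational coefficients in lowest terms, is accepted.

A norm check does it: q(v) = q(w) = -45/4, hence R = v + w = -1220/361*e1 - 732/361*e2 + 1830/361*e3 realises the map — parallel part kept, (v - w)/2 negated, v carried to w.
Answer: -1220/361*e1 - 732/361*e2 + 1830/361*e3


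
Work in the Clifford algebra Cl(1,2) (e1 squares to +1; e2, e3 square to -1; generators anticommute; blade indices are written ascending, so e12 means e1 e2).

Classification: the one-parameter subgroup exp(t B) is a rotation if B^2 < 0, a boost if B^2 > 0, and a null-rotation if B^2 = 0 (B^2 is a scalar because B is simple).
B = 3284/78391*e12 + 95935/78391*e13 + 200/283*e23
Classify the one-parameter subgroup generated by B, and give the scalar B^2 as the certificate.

B^2 term by term: the squares give (3284/78391)^2*(e12)^2 + (95935/78391)^2*(e13)^2 + (200/283)^2*(e23)^2 = 10784656/6145148881*(+1) + 9203524225/6145148881*(+1) + 40000/80089*(-1) = 1 (each basis 2-blade squares to minus the product of its generators' squares); cross terms between blades sharing an index anticommute and cancel. So B^2 = 1.
Answer: boost, certificate B^2 = 1. The class reads off the invariant scalar 1 directly.


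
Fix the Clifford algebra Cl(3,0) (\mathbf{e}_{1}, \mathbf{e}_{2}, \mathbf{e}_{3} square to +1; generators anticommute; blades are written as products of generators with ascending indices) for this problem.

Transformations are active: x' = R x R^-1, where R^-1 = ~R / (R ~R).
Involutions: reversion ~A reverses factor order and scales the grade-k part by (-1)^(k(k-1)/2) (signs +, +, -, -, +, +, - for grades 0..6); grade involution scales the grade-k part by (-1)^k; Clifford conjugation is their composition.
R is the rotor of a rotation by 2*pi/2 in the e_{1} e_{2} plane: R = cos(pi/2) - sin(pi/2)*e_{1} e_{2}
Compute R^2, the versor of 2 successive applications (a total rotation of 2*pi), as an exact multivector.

Half-angle bookkeeping: 2 applications in e_{1} e_{2} add up to rotor phase 2*pi/2 = \pi, so R^2 = cos(\pi) - sin(\pi)*e_{1} e_{2}.
cos(\pi) = -1 and sin(\pi) = 0, so R^2 = -1. The total rotation 2*pi is 1 full turn, so every vector returns to itself, yet the rotor is -1, on the OTHER sheet of the double cover (an odd number of 2*pi turns).
Answer: -1


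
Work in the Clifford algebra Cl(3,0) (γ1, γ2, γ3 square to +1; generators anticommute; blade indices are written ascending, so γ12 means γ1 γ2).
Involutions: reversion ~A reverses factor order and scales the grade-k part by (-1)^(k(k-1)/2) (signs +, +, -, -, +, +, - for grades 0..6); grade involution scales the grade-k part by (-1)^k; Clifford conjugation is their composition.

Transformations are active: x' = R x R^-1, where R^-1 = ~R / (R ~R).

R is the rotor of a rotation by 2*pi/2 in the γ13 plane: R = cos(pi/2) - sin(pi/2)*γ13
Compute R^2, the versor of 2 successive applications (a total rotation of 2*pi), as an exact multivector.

Rotor phase runs at HALF the rotation angle; powers of one rotor simply add phase, so after 2 steps in γ13 the phase is 2*pi/2 = pi and R^2 = cos(pi) - sin(pi)*γ13.
cos(pi) = -1 and sin(pi) = 0, so R^2 = -1. The total rotation 2*pi is 1 full turn, so every vector returns to itself, yet the rotor is -1, on the OTHER sheet of the double cover (an odd number of 2*pi turns).
Answer: -1


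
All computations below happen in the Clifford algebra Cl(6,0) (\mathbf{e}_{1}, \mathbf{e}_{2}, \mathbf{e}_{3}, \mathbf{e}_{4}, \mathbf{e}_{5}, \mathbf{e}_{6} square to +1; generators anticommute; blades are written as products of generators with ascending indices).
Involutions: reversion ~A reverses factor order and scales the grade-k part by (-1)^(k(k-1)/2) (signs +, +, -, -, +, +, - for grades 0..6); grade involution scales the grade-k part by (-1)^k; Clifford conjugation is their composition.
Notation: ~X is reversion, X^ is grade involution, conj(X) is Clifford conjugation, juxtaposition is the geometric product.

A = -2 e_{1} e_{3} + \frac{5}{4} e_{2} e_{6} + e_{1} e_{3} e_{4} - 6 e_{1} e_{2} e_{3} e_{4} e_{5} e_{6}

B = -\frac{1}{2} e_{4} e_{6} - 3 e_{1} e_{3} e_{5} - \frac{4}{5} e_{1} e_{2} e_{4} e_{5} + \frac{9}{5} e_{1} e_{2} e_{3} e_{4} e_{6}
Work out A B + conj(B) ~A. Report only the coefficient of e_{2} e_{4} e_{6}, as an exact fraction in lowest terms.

first term: -\frac{84}{5} e_{5} + \frac{5}{8} e_{2} e_{4} - \frac{9}{5} e_{2} e_{6} + \frac{24}{5} e_{3} e_{6} + 3 e_{4} e_{5} - \frac{9}{4} e_{1} e_{3} e_{4} - \frac{1}{2} e_{1} e_{3} e_{6} - \frac{4}{5} e_{2} e_{3} e_{5} - \frac{108}{5} e_{2} e_{4} e_{6} + 3 e_{1} e_{2} e_{3} e_{5} + e_{1} e_{3} e_{4} e_{6} + e_{1} e_{4} e_{5} e_{6} + \frac{8}{5} e_{2} e_{3} e_{4} e_{5} - \frac{15}{4} e_{1} e_{2} e_{3} e_{5} e_{6}
second term: \frac{84}{5} e_{5} - \frac{5}{8} e_{2} e_{4} - \frac{9}{5} e_{2} e_{6} - \frac{24}{5} e_{3} e_{6} + 3 e_{4} e_{5} - \frac{9}{4} e_{1} e_{3} e_{4} + \frac{1}{2} e_{1} e_{3} e_{6} + \frac{4}{5} e_{2} e_{3} e_{5} - \frac{108}{5} e_{2} e_{4} e_{6} + 3 e_{1} e_{2} e_{3} e_{5} + e_{1} e_{3} e_{4} e_{6} + e_{1} e_{4} e_{5} e_{6} + \frac{8}{5} e_{2} e_{3} e_{4} e_{5} + \frac{15}{4} e_{1} e_{2} e_{3} e_{5} e_{6}
Answer: -\frac{216}{5}


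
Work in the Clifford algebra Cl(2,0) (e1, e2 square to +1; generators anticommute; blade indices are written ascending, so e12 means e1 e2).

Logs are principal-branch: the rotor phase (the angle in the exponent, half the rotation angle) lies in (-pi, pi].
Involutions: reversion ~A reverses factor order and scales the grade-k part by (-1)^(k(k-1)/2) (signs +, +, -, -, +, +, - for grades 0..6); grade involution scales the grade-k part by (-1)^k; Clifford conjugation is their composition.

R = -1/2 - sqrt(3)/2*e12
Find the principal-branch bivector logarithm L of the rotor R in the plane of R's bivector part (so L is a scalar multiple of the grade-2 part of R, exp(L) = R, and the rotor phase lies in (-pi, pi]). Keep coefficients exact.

The scalar part of R is -1/2, which pins the rotor phase on the principal branch; dividing the bivector part by the sine of that phase recovers the unit plane, and L is the phase times that plane.
Concretely: cos(phase) = -1/2 gives phase = ±2*pi/3, and since phase/sin(phase) is even the sign is immaterial: L = (phase/sin(phase)) * <R>_2 = (4*sqrt(3)*pi/9) * <R>_2.
Answer: -2*pi/3*e12


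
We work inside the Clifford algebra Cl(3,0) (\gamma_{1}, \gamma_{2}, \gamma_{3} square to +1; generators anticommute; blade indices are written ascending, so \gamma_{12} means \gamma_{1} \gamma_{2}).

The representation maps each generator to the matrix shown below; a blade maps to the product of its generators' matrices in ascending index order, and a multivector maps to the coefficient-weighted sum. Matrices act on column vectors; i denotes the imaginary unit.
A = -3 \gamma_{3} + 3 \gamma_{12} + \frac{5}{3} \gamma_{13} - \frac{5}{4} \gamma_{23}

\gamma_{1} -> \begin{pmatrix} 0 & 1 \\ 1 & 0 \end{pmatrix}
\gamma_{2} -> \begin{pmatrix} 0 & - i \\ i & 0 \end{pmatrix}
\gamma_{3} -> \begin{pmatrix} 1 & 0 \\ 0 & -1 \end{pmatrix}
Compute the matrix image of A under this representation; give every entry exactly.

Bivector images (products of the table entries): rho(\gamma_{12}) = rho(\gamma_{1})rho(\gamma_{2}) = \begin{pmatrix} i & 0 \\ 0 & - i \end{pmatrix}; rho(\gamma_{13}) = rho(\gamma_{1})rho(\gamma_{3}) = \begin{pmatrix} 0 & -1 \\ 1 & 0 \end{pmatrix}; rho(\gamma_{23}) = rho(\gamma_{2})rho(\gamma_{3}) = \begin{pmatrix} 0 & i \\ i & 0 \end{pmatrix}.
M = (-3)*rho(\gamma_{3}) + (3)*rho(\gamma_{12}) + (\frac{5}{3})*rho(\gamma_{13}) + (-\frac{5}{4})*rho(\gamma_{23}), summed entrywise:
Answer: \begin{pmatrix} -3 + 3 i & - \frac{5}{3} - \frac{5 i}{4} \\ \frac{5}{3} - \frac{5 i}{4} & 3 - 3 i \end{pmatrix}


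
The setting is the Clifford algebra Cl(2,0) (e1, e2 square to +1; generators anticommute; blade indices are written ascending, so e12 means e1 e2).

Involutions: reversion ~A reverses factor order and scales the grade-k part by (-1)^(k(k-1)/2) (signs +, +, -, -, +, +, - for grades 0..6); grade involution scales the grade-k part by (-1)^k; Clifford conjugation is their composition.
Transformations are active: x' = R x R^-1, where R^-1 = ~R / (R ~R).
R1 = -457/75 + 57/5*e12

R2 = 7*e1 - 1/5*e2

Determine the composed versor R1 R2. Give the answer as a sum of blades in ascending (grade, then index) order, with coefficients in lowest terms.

Distribute over the terms of R1 (each basis-blade product reordered to ascending indices, repeated generators contracted through their squares):
(-457/75) R2 = -3199/75*e1 + 457/375*e2
(57/5*e12) R2 = -57/25*e1 - 399/5*e2
Summing the partial products and collecting blades:
Answer: -674/15*e1 - 29468/375*e2


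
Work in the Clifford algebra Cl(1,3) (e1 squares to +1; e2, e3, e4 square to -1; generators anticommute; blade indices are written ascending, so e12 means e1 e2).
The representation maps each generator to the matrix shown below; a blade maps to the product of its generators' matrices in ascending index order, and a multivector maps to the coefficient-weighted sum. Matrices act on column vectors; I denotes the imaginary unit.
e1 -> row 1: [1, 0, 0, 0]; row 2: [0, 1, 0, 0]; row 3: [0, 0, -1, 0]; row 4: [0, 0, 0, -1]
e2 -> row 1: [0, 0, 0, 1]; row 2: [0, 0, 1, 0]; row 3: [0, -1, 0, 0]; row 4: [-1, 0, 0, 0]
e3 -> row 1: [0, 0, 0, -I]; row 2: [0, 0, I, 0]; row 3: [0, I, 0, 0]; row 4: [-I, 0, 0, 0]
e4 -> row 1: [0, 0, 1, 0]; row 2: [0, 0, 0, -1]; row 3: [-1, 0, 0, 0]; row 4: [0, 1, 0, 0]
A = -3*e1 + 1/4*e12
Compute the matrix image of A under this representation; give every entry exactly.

Bivector images (products of the table entries): rho(e12) = rho(e1)rho(e2) = row 1: [0, 0, 0, 1]; row 2: [0, 0, 1, 0]; row 3: [0, 1, 0, 0]; row 4: [1, 0, 0, 0].
M = (-3)*rho(e1) + (1/4)*rho(e12), summed entrywise:
Answer: row 1: [-3, 0, 0, 1/4]; row 2: [0, -3, 1/4, 0]; row 3: [0, 1/4, 3, 0]; row 4: [1/4, 0, 0, 3]


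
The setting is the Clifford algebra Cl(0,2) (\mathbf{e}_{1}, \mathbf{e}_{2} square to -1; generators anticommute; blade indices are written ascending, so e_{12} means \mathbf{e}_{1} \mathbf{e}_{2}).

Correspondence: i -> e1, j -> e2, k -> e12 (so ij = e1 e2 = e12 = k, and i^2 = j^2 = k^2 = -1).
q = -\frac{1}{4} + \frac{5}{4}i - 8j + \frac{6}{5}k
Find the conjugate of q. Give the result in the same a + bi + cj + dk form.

In blades: q = -\frac{1}{4} + \frac{5}{4} e_{1} - 8 e_{2} + \frac{6}{5} e_{12}.
Conjugation here is Clifford conjugation: the scalar is fixed and the grade-1 and grade-2 blades all flip sign, giving -\frac{1}{4} - \frac{5}{4} e_{1} + 8 e_{2} - \frac{6}{5} e_{12}; translating back:
Answer: -\frac{1}{4} - \frac{5}{4}i + 8j - \frac{6}{5}k


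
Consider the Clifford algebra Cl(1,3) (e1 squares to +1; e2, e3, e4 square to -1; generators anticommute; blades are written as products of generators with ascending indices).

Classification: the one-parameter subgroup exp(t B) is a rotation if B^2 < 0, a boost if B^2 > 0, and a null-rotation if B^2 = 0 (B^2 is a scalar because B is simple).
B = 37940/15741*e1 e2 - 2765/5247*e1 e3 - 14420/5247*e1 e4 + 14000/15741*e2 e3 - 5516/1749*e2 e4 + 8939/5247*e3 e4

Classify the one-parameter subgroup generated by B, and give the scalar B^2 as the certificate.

B^2 term by term: the squares give (37940/15741)^2*(e1 e2)^2 + (-2765/5247)^2*(e1 e3)^2 + (-14420/5247)^2*(e1 e4)^2 + (14000/15741)^2*(e2 e3)^2 + (-5516/1749)^2*(e2 e4)^2 + (8939/5247)^2*(e3 e4)^2 = 1439443600/247779081*(+1) + 7645225/27531009*(+1) + 207936400/27531009*(+1) + 196000000/247779081*(-1) + 30426256/3059001*(-1) + 79905721/27531009*(-1) = 0 (each basis 2-blade squares to minus the product of its generators' squares); cross terms between blades sharing an index anticommute and cancel; the commuting (index-disjoint) pairs give grade-4 terms 2*c*c'*(blade product), which cancel blade by blade — e1 e2 e3 e4: 678291320/82593027 - 30503480/9177003 - 403760000/82593027 = 0 — confirming B is simple. So B^2 = 0.
Answer: null-rotation, certificate B^2 = 0. No conjugation can change B^2 = 0; the sign gives the class.


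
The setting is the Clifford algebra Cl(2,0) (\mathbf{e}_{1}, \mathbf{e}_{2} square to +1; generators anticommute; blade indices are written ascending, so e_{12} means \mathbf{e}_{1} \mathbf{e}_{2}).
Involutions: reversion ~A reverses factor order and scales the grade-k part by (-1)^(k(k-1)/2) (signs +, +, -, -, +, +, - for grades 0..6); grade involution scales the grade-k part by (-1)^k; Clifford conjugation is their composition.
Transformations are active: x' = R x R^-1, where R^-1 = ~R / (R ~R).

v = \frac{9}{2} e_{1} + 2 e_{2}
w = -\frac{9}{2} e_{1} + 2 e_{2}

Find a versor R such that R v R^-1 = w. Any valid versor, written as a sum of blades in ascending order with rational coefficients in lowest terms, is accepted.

The midline construction: v and w both square to \frac{97}{4}, so reflecting in their sum 4 e_{2} exchanges them.
Answer: 4 e_{2}


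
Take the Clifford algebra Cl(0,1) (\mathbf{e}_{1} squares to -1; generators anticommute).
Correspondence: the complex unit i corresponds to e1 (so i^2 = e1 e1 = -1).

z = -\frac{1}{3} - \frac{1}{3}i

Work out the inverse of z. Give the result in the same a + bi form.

In blades: z = -\frac{1}{3} - \frac{1}{3} e_{1}.
With qbar = -\frac{1}{3} + \frac{1}{3} e_{1} (scalar fixed, mapped units negated), z qbar = \frac{2}{9} (the sum of squared coefficients), so z^-1 = qbar / (\frac{2}{9}) = -\frac{3}{2} + \frac{3}{2} e_{1}; translating back:
Answer: -\frac{3}{2} + \frac{3}{2}i


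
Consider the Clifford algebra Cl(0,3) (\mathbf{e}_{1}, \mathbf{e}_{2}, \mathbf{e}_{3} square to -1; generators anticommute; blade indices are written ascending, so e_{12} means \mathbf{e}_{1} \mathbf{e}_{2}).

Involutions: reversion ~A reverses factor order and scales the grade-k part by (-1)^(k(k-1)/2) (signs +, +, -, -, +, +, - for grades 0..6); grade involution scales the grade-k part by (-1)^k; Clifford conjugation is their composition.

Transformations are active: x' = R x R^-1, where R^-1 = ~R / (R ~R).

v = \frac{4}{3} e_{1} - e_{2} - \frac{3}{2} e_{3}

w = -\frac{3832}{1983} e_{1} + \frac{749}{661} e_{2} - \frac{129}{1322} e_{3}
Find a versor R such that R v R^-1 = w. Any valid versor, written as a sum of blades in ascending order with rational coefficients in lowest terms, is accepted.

Construction: equal norms (both -\frac{181}{36}) license R = v + w = -\frac{396}{661} e_{1} + \frac{88}{661} e_{2} - \frac{1056}{661} e_{3} — nothing changes along that direction, while (v - w)/2 changes sign, so v maps onto w.
Answer: -\frac{396}{661} e_{1} + \frac{88}{661} e_{2} - \frac{1056}{661} e_{3}


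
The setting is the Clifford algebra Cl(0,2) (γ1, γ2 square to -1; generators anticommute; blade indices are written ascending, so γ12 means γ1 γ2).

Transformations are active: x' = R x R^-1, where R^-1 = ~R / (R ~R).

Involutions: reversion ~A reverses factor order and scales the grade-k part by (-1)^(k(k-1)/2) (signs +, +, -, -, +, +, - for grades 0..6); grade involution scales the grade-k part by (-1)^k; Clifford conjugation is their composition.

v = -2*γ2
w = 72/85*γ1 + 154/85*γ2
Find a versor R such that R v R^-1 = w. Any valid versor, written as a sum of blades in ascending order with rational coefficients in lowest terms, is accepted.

Here q(v) = q(w) = -4; the classical choice R = v + w = 72/85*γ1 - 16/85*γ2 then realises v -> w under the sandwich.
Answer: 72/85*γ1 - 16/85*γ2


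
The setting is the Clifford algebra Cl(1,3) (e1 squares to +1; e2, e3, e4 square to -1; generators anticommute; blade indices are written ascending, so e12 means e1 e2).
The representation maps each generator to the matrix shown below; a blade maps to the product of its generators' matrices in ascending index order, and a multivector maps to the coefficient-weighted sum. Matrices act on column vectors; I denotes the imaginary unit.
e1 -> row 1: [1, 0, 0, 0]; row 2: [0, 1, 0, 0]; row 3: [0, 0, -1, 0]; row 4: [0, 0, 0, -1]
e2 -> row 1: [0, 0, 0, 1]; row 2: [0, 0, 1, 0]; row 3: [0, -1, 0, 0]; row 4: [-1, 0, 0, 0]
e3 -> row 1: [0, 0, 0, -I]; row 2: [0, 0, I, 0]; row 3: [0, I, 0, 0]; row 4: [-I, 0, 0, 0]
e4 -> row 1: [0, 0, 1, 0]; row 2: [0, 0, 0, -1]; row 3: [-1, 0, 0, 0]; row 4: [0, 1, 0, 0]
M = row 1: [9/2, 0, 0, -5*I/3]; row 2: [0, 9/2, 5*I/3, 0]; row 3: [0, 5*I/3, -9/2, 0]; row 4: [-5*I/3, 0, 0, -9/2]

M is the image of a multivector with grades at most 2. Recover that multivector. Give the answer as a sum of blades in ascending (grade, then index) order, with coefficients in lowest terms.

Method: the blade images are trace-orthogonal — tr(rho(e_A) rho(e_B)^-1) = 4 if A = B and 0 otherwise — and rho(e_A)^-1 = (e_A)^2 * rho(e_A) with (e_A)^2 = +1 or -1, so the coefficient of e_A in the preimage is (e_A)^2 * tr(M rho(e_A))/4.
Nonzero projections over blades of grade <= 2: e1: (e1)^2 = +1, tr(M rho(e1)) = 18, coefficient 9/2; e3: (e3)^2 = -1, tr(M rho(e3)) = -20/3, coefficient 5/3. Every other blade of grade <= 2 projects to 0.
Answer: 9/2*e1 + 5/3*e3


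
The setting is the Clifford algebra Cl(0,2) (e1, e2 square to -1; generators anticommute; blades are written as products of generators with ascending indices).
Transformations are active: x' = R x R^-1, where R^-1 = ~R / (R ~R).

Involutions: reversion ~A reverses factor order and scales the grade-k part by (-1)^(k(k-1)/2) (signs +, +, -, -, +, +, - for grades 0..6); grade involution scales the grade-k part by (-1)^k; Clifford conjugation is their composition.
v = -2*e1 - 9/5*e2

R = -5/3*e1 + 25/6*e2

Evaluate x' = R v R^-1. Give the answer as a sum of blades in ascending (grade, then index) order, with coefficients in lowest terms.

~R = -5/3*e1 + 25/6*e2, and R ~R = -725/36, so R^-1 = ~R / (-725/36).
R v = 25/6 + 34/3*e1 e2
Answer: 78/29*e1 + 11/145*e2


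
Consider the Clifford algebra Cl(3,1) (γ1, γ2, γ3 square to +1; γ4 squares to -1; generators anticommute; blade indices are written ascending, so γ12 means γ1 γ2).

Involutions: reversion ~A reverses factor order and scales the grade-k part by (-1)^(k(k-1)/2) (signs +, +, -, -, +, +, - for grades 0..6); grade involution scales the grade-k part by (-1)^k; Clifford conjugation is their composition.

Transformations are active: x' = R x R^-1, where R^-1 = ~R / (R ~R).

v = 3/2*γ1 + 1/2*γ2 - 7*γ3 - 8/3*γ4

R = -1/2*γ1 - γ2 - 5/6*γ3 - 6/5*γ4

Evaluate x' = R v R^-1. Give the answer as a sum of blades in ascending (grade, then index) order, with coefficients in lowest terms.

~R = -1/2*γ1 - γ2 - 5/6*γ3 - 6/5*γ4, and R ~R = 227/450, so R^-1 = ~R / (227/450).
R v = 83/60 + 5/4*γ12 + 19/4*γ13 + 47/15*γ14 + 89/12*γ23 + 49/15*γ24 - 278/45*γ34
Answer: -963/227*γ1 - 2717/454*γ2 + 1103/454*γ3 - 2666/681*γ4


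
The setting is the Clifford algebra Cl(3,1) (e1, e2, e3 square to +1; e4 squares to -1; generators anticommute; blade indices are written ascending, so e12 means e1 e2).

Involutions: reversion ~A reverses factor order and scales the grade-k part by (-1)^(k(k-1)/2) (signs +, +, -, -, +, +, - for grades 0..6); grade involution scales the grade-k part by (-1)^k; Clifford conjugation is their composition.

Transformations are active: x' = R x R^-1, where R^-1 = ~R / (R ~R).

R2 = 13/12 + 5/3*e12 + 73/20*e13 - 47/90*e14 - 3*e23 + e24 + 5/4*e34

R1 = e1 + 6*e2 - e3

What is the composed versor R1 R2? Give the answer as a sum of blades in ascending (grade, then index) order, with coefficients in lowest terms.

Distribute over the terms of R1 (each basis-blade product reordered to ascending indices, repeated generators contracted through their squares):
(e1) R2 = 13/12*e1 + 5/3*e2 + 73/20*e3 - 47/90*e4 - 3*e123 + e124 + 5/4*e134
(6*e2) R2 = -10*e1 + 13/2*e2 - 18*e3 + 6*e4 - 219/10*e123 + 47/15*e124 + 15/2*e234
(-e3) R2 = 73/20*e1 - 3*e2 - 13/12*e3 - 5/4*e4 - 5/3*e123 - 47/90*e134 + e234
Summing the partial products and collecting blades:
Answer: -79/15*e1 + 31/6*e2 - 463/30*e3 + 761/180*e4 - 797/30*e123 + 62/15*e124 + 131/180*e134 + 17/2*e234


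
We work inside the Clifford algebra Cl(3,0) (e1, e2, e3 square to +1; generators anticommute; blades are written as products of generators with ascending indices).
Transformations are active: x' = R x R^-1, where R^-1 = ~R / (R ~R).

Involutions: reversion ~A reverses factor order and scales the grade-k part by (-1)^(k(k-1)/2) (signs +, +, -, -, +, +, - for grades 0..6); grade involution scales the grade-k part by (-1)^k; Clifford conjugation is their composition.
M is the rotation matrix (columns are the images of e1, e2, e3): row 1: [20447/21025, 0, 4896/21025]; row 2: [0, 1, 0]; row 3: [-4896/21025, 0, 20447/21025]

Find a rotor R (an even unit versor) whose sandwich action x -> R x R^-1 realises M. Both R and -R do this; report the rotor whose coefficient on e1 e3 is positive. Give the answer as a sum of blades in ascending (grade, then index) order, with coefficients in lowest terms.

Method: write R = a + b12*e1 e2 + b13*e1 e3 + b23*e2 e3 with a^2 + b12^2 + b13^2 + b23^2 = 1 (so R^-1 = ~R). Expanding the columns R e_j ~R gives tr M = 4a^2 - 1 and, from the antisymmetric part, M21 - M12 = -4a*b12, M13 - M31 = 4a*b13, M32 - M23 = -4a*b23.
Here tr M = 61919/21025, so a^2 = (1 + tr M)/4 = 20736/21025 and a = ±144/145. Taking a = 144/145: M21 - M12 = 0, M13 - M31 = 9792/21025, M32 - M23 = 0, giving b12 = 0, b13 = 17/145, b23 = 0, i.e. R = 144/145 + 17/145*e1 e3.
Its e1 e3 coefficient is already positive.
Answer: 144/145 + 17/145*e1 e3. Sheet selection: the two-to-one cover makes ±R indistinguishable at the matrix level (trace 61919/21025), so uniqueness comes from the required sign on e1 e3.


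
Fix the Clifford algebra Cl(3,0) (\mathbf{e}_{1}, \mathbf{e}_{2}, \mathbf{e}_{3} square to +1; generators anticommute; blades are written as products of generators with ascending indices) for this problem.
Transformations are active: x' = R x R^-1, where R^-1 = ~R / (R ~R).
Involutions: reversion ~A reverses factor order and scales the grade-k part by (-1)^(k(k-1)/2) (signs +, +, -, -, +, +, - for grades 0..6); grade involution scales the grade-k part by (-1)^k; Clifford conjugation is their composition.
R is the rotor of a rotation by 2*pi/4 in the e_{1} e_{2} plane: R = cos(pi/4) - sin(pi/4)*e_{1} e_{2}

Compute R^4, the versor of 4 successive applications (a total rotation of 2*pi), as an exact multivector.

Because a rotor carries half the rotation angle, composing 4 copies of this e_{1} e_{2}-plane rotor multiplies the phase: 4*(pi/4) = \pi, hence R^4 = cos(\pi) - sin(\pi)*e_{1} e_{2}.
cos(\pi) = -1 and sin(\pi) = 0, so R^4 = -1. The total rotation 2*pi is 1 full turn, so every vector returns to itself, yet the rotor is -1, on the OTHER sheet of the double cover (an odd number of 2*pi turns).
Answer: -1


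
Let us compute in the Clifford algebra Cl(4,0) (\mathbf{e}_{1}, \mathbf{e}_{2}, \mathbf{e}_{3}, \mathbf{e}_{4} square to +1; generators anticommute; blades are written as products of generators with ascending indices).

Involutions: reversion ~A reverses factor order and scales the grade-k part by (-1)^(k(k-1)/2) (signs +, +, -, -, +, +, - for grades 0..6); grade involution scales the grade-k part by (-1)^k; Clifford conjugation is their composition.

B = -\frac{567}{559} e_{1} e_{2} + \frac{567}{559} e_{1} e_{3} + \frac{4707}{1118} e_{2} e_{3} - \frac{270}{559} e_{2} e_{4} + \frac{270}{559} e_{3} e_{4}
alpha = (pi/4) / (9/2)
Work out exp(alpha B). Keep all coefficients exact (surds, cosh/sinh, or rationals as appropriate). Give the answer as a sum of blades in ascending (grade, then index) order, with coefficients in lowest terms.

B^2 term by term: the squares give (-\frac{567}{559})^2*(e_{1} e_{2})^2 + (\frac{567}{559})^2*(e_{1} e_{3})^2 + (\frac{4707}{1118})^2*(e_{2} e_{3})^2 + (-\frac{270}{559})^2*(e_{2} e_{4})^2 + (\frac{270}{559})^2*(e_{3} e_{4})^2 = \frac{321489}{312481}*(-1) + \frac{321489}{312481}*(-1) + \frac{22155849}{1249924}*(-1) + \frac{72900}{312481}*(-1) + \frac{72900}{312481}*(-1) = -\frac{81}{4} (each basis 2-blade squares to minus the product of its generators' squares); cross terms between blades sharing an index anticommute and cancel; the commuting (index-disjoint) pairs give grade-4 terms 2*c*c'*(blade product), which cancel blade by blade — e_{1} e_{2} e_{3} e_{4}: -\frac{306180}{312481} + \frac{306180}{312481} = 0 — confirming B is simple. So B^2 = -\frac{81}{4}.
B^2 = -\frac{81}{4} — B^2 < 0, so the exponential closes trigonometrically: l = \frac{9}{2}, alpha*l = \frac{\pi}{4}, so exp(alpha B) = cos(\frac{\pi}{4}) + (sin(\frac{\pi}{4})/(\frac{9}{2}))*B = \frac{\sqrt{2}}{2} + (\frac{\sqrt{2}}{9})*B.
Answer: \frac{\sqrt{2}}{2} - \frac{63 \sqrt{2}}{559} e_{1} e_{2} + \frac{63 \sqrt{2}}{559} e_{1} e_{3} + \frac{523 \sqrt{2}}{1118} e_{2} e_{3} - \frac{30 \sqrt{2}}{559} e_{2} e_{4} + \frac{30 \sqrt{2}}{559} e_{3} e_{4}


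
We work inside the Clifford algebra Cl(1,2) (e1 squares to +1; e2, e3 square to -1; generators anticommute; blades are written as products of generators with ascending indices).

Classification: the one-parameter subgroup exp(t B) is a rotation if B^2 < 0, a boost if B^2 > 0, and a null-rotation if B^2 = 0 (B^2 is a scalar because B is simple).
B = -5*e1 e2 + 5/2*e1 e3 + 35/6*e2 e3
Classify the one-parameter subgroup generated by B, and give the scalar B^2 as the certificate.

B^2 term by term: the squares give (-5)^2*(e1 e2)^2 + (5/2)^2*(e1 e3)^2 + (35/6)^2*(e2 e3)^2 = 25*(+1) + 25/4*(+1) + 1225/36*(-1) = -25/9 (each basis 2-blade squares to minus the product of its generators' squares); cross terms between blades sharing an index anticommute and cancel. So B^2 = -25/9.
Answer: rotation, certificate B^2 = -25/9. Because -25/9 is invariant under every versor sandwich, the classification follows from its sign alone.
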